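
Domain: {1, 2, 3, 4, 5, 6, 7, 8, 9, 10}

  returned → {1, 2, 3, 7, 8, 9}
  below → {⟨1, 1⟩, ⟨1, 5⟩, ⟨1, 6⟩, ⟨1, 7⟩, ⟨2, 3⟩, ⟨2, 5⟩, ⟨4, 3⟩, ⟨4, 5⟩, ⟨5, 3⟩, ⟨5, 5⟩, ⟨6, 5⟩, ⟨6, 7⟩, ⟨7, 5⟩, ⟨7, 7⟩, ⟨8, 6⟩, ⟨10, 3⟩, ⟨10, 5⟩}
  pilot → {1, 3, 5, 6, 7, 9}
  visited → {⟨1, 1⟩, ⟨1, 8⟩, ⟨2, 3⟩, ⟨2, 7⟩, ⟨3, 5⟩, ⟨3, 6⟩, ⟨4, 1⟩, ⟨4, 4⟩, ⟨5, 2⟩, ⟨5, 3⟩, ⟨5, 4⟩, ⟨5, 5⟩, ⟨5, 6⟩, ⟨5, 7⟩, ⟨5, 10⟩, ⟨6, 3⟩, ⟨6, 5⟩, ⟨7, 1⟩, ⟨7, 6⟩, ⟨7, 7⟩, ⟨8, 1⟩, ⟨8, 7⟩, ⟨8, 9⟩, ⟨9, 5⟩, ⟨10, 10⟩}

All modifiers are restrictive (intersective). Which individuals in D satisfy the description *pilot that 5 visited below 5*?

{5, 6, 7}

⟦that 5 visited⟧ = {x : ⟨5, x⟩ ∈ ⟦visited⟧} = {2, 3, 4, 5, 6, 7, 10}
⟦below 5⟧ = {x : ⟨x, 5⟩ ∈ ⟦below⟧} = {1, 2, 4, 5, 6, 7, 10}
⟦pilot⟧ = {1, 3, 5, 6, 7, 9}
… ∩ ⟦that 5 visited⟧ = {1, 3, 5, 6, 7, 9} ∩ {2, 3, 4, 5, 6, 7, 10} = {3, 5, 6, 7}
… ∩ ⟦below 5⟧ = {3, 5, 6, 7} ∩ {1, 2, 4, 5, 6, 7, 10} = {5, 6, 7}
So ⟦pilot that 5 visited below 5⟧ = {5, 6, 7}.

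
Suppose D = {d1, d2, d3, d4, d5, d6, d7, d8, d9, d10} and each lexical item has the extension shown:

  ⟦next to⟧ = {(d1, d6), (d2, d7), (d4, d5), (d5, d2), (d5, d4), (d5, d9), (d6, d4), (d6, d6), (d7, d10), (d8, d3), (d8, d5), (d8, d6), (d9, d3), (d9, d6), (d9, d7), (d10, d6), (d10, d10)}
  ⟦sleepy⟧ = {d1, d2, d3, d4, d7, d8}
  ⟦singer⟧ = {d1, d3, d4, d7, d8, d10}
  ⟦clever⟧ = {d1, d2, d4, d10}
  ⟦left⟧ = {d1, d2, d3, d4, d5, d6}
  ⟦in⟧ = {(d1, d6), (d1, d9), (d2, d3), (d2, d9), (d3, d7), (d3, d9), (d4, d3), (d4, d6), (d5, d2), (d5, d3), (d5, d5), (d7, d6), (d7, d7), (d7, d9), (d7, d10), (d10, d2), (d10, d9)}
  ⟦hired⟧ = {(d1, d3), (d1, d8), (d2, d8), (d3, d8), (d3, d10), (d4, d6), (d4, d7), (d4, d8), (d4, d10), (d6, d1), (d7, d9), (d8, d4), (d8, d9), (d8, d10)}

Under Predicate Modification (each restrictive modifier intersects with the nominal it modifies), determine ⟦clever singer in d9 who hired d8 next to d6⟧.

⟦in d9⟧ = {x : ⟨x, d9⟩ ∈ ⟦in⟧} = {d1, d2, d3, d7, d10}
⟦who hired d8⟧ = {x : ⟨x, d8⟩ ∈ ⟦hired⟧} = {d1, d2, d3, d4}
⟦next to d6⟧ = {x : ⟨x, d6⟩ ∈ ⟦next to⟧} = {d1, d6, d8, d9, d10}
⟦singer⟧ = {d1, d3, d4, d7, d8, d10}
… ∩ ⟦in d9⟧ = {d1, d3, d4, d7, d8, d10} ∩ {d1, d2, d3, d7, d10} = {d1, d3, d7, d10}
… ∩ ⟦who hired d8⟧ = {d1, d3, d7, d10} ∩ {d1, d2, d3, d4} = {d1, d3}
… ∩ ⟦next to d6⟧ = {d1, d3} ∩ {d1, d6, d8, d9, d10} = {d1}
… ∩ ⟦clever⟧ = {d1} ∩ {d1, d2, d4, d10} = {d1}
So ⟦clever singer in d9 who hired d8 next to d6⟧ = {d1}.

{d1}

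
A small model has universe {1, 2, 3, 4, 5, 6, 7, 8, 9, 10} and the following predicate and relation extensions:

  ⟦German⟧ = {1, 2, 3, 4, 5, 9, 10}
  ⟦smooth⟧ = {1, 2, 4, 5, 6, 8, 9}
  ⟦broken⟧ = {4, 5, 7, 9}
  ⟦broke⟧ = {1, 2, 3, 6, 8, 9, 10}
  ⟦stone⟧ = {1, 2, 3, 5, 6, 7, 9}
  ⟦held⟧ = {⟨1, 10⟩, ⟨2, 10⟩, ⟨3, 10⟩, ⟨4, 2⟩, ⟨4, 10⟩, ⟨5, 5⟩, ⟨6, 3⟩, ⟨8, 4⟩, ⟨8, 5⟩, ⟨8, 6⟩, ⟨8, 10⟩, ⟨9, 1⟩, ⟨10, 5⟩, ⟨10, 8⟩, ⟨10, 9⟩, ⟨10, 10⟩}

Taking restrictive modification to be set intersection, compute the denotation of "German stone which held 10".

⟦which held 10⟧ = {x : ⟨x, 10⟩ ∈ ⟦held⟧} = {1, 2, 3, 4, 8, 10}
⟦stone⟧ = {1, 2, 3, 5, 6, 7, 9}
… ∩ ⟦which held 10⟧ = {1, 2, 3, 5, 6, 7, 9} ∩ {1, 2, 3, 4, 8, 10} = {1, 2, 3}
… ∩ ⟦German⟧ = {1, 2, 3} ∩ {1, 2, 3, 4, 5, 9, 10} = {1, 2, 3}
So ⟦German stone which held 10⟧ = {1, 2, 3}.

{1, 2, 3}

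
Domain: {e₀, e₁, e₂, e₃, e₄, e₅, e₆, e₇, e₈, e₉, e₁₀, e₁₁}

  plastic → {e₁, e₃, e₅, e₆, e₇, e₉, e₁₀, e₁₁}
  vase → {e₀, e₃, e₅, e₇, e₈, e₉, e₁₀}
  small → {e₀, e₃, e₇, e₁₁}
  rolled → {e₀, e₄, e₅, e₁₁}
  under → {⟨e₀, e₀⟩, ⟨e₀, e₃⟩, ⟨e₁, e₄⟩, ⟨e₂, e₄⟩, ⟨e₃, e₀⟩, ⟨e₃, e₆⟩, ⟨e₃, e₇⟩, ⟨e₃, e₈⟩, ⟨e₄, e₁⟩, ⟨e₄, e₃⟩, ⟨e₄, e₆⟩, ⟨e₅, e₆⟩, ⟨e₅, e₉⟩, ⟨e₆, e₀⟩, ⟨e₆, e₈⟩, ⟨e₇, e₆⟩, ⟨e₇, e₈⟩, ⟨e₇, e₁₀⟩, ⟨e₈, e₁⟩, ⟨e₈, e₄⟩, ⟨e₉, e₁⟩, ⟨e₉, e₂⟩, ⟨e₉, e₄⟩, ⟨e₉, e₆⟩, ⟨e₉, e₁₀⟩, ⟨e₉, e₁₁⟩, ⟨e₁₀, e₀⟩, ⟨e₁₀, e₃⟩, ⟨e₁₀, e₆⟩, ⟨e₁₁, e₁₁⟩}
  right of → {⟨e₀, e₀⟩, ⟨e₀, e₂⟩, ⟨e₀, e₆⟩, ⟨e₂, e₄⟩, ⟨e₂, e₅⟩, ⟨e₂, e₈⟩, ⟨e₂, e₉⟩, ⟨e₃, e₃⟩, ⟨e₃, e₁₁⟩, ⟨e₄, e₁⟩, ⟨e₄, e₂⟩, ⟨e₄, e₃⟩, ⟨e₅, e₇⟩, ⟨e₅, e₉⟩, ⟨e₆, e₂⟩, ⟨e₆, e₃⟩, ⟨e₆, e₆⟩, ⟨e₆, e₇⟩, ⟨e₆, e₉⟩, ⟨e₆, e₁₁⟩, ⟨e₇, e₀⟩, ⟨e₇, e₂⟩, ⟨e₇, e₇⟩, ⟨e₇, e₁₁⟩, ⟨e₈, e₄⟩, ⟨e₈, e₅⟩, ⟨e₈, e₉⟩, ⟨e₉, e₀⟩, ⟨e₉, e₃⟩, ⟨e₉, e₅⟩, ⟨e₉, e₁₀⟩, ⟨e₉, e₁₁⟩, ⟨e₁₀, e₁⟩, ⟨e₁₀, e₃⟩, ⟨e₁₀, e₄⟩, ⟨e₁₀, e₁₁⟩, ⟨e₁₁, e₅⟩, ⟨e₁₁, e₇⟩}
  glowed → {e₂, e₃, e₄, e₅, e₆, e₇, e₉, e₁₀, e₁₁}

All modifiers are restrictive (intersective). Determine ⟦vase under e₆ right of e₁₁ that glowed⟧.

{e₃, e₇, e₉, e₁₀}

⟦under e₆⟧ = {x : ⟨x, e₆⟩ ∈ ⟦under⟧} = {e₃, e₄, e₅, e₇, e₉, e₁₀}
⟦right of e₁₁⟧ = {x : ⟨x, e₁₁⟩ ∈ ⟦right of⟧} = {e₃, e₆, e₇, e₉, e₁₀}
⟦that glowed⟧ = ⟦glowed⟧ = {e₂, e₃, e₄, e₅, e₆, e₇, e₉, e₁₀, e₁₁}
⟦vase⟧ = {e₀, e₃, e₅, e₇, e₈, e₉, e₁₀}
… ∩ ⟦under e₆⟧ = {e₀, e₃, e₅, e₇, e₈, e₉, e₁₀} ∩ {e₃, e₄, e₅, e₇, e₉, e₁₀} = {e₃, e₅, e₇, e₉, e₁₀}
… ∩ ⟦right of e₁₁⟧ = {e₃, e₅, e₇, e₉, e₁₀} ∩ {e₃, e₆, e₇, e₉, e₁₀} = {e₃, e₇, e₉, e₁₀}
… ∩ ⟦that glowed⟧ = {e₃, e₇, e₉, e₁₀} ∩ {e₂, e₃, e₄, e₅, e₆, e₇, e₉, e₁₀, e₁₁} = {e₃, e₇, e₉, e₁₀}
So ⟦vase under e₆ right of e₁₁ that glowed⟧ = {e₃, e₇, e₉, e₁₀}.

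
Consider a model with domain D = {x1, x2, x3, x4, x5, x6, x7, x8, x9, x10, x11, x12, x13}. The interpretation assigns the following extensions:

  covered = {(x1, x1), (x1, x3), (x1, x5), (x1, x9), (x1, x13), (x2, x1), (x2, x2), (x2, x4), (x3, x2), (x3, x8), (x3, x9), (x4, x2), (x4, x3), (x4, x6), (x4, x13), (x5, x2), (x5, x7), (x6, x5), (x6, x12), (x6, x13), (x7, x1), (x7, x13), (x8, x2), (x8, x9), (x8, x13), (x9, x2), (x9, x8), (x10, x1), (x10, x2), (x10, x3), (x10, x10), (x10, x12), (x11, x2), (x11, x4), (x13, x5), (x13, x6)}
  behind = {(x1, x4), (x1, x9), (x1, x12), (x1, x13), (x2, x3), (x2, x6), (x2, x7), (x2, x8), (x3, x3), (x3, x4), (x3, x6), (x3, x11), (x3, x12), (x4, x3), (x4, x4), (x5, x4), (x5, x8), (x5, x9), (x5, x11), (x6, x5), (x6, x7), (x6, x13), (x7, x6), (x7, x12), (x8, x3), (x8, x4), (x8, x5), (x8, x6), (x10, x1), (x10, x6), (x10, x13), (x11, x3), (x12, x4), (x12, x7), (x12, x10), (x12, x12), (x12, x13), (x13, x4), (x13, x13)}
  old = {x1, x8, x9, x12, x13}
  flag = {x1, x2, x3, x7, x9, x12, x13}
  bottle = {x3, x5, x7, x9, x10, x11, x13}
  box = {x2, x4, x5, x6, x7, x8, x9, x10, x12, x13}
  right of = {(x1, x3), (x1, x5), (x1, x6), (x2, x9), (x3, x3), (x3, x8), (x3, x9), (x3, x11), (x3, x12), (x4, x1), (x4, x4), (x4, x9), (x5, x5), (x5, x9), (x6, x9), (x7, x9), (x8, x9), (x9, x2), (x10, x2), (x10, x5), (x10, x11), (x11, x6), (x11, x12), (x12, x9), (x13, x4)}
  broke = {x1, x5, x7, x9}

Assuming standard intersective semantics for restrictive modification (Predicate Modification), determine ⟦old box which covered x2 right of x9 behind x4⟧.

{x8}

⟦which covered x2⟧ = {x : ⟨x, x2⟩ ∈ ⟦covered⟧} = {x2, x3, x4, x5, x8, x9, x10, x11}
⟦right of x9⟧ = {x : ⟨x, x9⟩ ∈ ⟦right of⟧} = {x2, x3, x4, x5, x6, x7, x8, x12}
⟦behind x4⟧ = {x : ⟨x, x4⟩ ∈ ⟦behind⟧} = {x1, x3, x4, x5, x8, x12, x13}
⟦box⟧ = {x2, x4, x5, x6, x7, x8, x9, x10, x12, x13}
… ∩ ⟦which covered x2⟧ = {x2, x4, x5, x6, x7, x8, x9, x10, x12, x13} ∩ {x2, x3, x4, x5, x8, x9, x10, x11} = {x2, x4, x5, x8, x9, x10}
… ∩ ⟦right of x9⟧ = {x2, x4, x5, x8, x9, x10} ∩ {x2, x3, x4, x5, x6, x7, x8, x12} = {x2, x4, x5, x8}
… ∩ ⟦behind x4⟧ = {x2, x4, x5, x8} ∩ {x1, x3, x4, x5, x8, x12, x13} = {x4, x5, x8}
… ∩ ⟦old⟧ = {x4, x5, x8} ∩ {x1, x8, x9, x12, x13} = {x8}
So ⟦old box which covered x2 right of x9 behind x4⟧ = {x8}.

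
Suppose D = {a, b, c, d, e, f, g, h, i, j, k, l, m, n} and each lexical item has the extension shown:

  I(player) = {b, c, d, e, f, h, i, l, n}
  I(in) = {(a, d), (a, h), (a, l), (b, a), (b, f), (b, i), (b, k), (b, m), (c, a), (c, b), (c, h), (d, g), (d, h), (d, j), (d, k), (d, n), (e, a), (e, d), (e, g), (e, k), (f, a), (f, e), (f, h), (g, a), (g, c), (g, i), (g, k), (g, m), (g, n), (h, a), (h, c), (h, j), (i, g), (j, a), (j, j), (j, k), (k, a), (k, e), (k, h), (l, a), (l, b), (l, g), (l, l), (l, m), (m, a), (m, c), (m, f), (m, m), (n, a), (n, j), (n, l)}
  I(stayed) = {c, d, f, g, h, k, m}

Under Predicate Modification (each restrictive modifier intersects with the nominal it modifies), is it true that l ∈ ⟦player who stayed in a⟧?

no

⟦who stayed⟧ = ⟦stayed⟧ = {c, d, f, g, h, k, m}
⟦in a⟧ = {x : ⟨x, a⟩ ∈ ⟦in⟧} = {b, c, e, f, g, h, j, k, l, m, n}
⟦player⟧ = {b, c, d, e, f, h, i, l, n}
… ∩ ⟦who stayed⟧ = {b, c, d, e, f, h, i, l, n} ∩ {c, d, f, g, h, k, m} = {c, d, f, h}
… ∩ ⟦in a⟧ = {c, d, f, h} ∩ {b, c, e, f, g, h, j, k, l, m, n} = {c, f, h}
⟦player who stayed in a⟧ = {c, f, h}; l ∉ this set.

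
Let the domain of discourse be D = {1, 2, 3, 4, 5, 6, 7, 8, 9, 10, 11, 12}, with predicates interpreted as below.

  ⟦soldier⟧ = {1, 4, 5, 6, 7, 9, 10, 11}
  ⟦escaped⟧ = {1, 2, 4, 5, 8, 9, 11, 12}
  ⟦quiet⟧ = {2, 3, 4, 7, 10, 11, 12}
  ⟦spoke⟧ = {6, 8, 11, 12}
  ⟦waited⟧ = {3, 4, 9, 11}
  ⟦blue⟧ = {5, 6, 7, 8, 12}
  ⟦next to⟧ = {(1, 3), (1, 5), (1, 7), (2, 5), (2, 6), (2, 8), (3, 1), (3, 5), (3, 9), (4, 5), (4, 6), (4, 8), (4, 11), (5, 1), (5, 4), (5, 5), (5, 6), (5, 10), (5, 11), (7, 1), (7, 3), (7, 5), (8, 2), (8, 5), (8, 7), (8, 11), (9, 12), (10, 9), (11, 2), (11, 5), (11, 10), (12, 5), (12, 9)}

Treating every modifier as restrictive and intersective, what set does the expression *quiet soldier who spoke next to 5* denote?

⟦who spoke⟧ = ⟦spoke⟧ = {6, 8, 11, 12}
⟦next to 5⟧ = {x : ⟨x, 5⟩ ∈ ⟦next to⟧} = {1, 2, 3, 4, 5, 7, 8, 11, 12}
⟦soldier⟧ = {1, 4, 5, 6, 7, 9, 10, 11}
… ∩ ⟦who spoke⟧ = {1, 4, 5, 6, 7, 9, 10, 11} ∩ {6, 8, 11, 12} = {6, 11}
… ∩ ⟦next to 5⟧ = {6, 11} ∩ {1, 2, 3, 4, 5, 7, 8, 11, 12} = {11}
… ∩ ⟦quiet⟧ = {11} ∩ {2, 3, 4, 7, 10, 11, 12} = {11}
So ⟦quiet soldier who spoke next to 5⟧ = {11}.

{11}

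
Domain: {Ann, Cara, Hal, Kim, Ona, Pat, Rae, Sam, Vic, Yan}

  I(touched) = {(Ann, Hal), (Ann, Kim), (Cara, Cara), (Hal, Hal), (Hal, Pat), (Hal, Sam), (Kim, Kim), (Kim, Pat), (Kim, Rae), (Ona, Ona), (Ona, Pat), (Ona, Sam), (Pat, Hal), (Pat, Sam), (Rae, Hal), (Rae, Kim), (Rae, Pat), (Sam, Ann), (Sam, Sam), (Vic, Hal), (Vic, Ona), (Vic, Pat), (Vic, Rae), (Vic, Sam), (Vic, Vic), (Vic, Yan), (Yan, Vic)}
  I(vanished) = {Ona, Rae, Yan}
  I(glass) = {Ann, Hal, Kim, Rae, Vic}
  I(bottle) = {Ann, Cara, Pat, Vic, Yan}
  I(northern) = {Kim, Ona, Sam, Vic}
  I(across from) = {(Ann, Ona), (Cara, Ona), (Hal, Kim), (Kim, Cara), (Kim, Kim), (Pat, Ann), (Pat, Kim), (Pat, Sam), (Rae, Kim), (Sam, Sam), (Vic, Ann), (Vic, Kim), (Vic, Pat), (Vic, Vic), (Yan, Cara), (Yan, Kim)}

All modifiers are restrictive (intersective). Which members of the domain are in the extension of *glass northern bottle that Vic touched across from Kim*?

{Vic}

⟦that Vic touched⟧ = {x : ⟨Vic, x⟩ ∈ ⟦touched⟧} = {Hal, Ona, Pat, Rae, Sam, Vic, Yan}
⟦across from Kim⟧ = {x : ⟨x, Kim⟩ ∈ ⟦across from⟧} = {Hal, Kim, Pat, Rae, Vic, Yan}
⟦bottle⟧ = {Ann, Cara, Pat, Vic, Yan}
… ∩ ⟦that Vic touched⟧ = {Ann, Cara, Pat, Vic, Yan} ∩ {Hal, Ona, Pat, Rae, Sam, Vic, Yan} = {Pat, Vic, Yan}
… ∩ ⟦across from Kim⟧ = {Pat, Vic, Yan} ∩ {Hal, Kim, Pat, Rae, Vic, Yan} = {Pat, Vic, Yan}
… ∩ ⟦glass⟧ = {Pat, Vic, Yan} ∩ {Ann, Hal, Kim, Rae, Vic} = {Vic}
… ∩ ⟦northern⟧ = {Vic} ∩ {Kim, Ona, Sam, Vic} = {Vic}
So ⟦glass northern bottle that Vic touched across from Kim⟧ = {Vic}.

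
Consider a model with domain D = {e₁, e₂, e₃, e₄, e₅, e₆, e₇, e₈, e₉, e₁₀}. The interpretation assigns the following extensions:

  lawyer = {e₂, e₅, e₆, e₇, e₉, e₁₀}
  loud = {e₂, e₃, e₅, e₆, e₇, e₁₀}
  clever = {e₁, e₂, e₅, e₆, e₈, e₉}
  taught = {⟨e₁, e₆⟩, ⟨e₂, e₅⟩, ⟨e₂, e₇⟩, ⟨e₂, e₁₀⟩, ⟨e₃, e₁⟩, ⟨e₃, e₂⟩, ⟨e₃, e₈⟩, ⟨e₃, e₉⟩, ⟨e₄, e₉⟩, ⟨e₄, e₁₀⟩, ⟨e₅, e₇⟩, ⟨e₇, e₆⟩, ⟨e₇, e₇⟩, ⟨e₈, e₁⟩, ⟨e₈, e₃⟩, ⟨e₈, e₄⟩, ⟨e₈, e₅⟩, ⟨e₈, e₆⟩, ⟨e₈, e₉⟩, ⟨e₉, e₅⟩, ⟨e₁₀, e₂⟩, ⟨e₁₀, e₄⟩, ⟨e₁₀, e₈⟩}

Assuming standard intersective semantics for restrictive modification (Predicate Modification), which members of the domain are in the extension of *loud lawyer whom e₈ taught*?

{e₅, e₆}

⟦whom e₈ taught⟧ = {x : ⟨e₈, x⟩ ∈ ⟦taught⟧} = {e₁, e₃, e₄, e₅, e₆, e₉}
⟦lawyer⟧ = {e₂, e₅, e₆, e₇, e₉, e₁₀}
… ∩ ⟦whom e₈ taught⟧ = {e₂, e₅, e₆, e₇, e₉, e₁₀} ∩ {e₁, e₃, e₄, e₅, e₆, e₉} = {e₅, e₆, e₉}
… ∩ ⟦loud⟧ = {e₅, e₆, e₉} ∩ {e₂, e₃, e₅, e₆, e₇, e₁₀} = {e₅, e₆}
So ⟦loud lawyer whom e₈ taught⟧ = {e₅, e₆}.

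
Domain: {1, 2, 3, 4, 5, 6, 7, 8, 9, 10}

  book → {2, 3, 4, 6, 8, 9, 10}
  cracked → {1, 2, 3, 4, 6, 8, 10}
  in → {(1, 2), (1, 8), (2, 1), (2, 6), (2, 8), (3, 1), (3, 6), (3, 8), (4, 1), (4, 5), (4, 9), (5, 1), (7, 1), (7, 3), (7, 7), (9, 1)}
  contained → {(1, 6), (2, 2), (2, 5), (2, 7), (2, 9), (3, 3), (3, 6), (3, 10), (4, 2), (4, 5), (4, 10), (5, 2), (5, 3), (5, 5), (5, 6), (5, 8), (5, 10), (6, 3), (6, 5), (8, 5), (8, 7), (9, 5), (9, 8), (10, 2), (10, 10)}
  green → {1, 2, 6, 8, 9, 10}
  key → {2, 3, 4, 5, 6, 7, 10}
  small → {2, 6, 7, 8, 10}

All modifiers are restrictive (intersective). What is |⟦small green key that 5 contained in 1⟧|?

1

⟦that 5 contained⟧ = {x : ⟨5, x⟩ ∈ ⟦contained⟧} = {2, 3, 5, 6, 8, 10}
⟦in 1⟧ = {x : ⟨x, 1⟩ ∈ ⟦in⟧} = {2, 3, 4, 5, 7, 9}
⟦key⟧ = {2, 3, 4, 5, 6, 7, 10}
… ∩ ⟦that 5 contained⟧ = {2, 3, 4, 5, 6, 7, 10} ∩ {2, 3, 5, 6, 8, 10} = {2, 3, 5, 6, 10}
… ∩ ⟦in 1⟧ = {2, 3, 5, 6, 10} ∩ {2, 3, 4, 5, 7, 9} = {2, 3, 5}
… ∩ ⟦small⟧ = {2, 3, 5} ∩ {2, 6, 7, 8, 10} = {2}
… ∩ ⟦green⟧ = {2} ∩ {1, 2, 6, 8, 9, 10} = {2}
⟦small green key that 5 contained in 1⟧ = {2}, so the cardinality is 1.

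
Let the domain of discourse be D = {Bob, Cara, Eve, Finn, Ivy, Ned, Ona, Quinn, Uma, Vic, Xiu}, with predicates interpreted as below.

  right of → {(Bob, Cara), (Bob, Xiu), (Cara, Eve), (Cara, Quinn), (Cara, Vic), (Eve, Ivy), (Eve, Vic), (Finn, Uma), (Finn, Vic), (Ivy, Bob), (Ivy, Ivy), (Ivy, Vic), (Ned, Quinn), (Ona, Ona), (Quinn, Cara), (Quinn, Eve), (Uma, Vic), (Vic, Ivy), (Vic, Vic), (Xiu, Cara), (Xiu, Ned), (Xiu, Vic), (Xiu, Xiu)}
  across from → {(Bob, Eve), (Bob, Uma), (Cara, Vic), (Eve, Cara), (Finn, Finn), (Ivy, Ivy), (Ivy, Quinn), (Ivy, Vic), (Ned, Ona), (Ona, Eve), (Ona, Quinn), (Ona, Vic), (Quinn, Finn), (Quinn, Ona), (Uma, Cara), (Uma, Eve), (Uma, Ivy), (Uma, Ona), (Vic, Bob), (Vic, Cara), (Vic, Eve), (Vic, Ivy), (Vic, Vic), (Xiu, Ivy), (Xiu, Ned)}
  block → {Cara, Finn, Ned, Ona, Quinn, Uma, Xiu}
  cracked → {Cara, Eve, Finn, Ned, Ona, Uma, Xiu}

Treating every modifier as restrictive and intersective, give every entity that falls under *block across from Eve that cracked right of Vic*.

⟦across from Eve⟧ = {x : ⟨x, Eve⟩ ∈ ⟦across from⟧} = {Bob, Ona, Uma, Vic}
⟦that cracked⟧ = ⟦cracked⟧ = {Cara, Eve, Finn, Ned, Ona, Uma, Xiu}
⟦right of Vic⟧ = {x : ⟨x, Vic⟩ ∈ ⟦right of⟧} = {Cara, Eve, Finn, Ivy, Uma, Vic, Xiu}
⟦block⟧ = {Cara, Finn, Ned, Ona, Quinn, Uma, Xiu}
… ∩ ⟦across from Eve⟧ = {Cara, Finn, Ned, Ona, Quinn, Uma, Xiu} ∩ {Bob, Ona, Uma, Vic} = {Ona, Uma}
… ∩ ⟦that cracked⟧ = {Ona, Uma} ∩ {Cara, Eve, Finn, Ned, Ona, Uma, Xiu} = {Ona, Uma}
… ∩ ⟦right of Vic⟧ = {Ona, Uma} ∩ {Cara, Eve, Finn, Ivy, Uma, Vic, Xiu} = {Uma}
So ⟦block across from Eve that cracked right of Vic⟧ = {Uma}.

{Uma}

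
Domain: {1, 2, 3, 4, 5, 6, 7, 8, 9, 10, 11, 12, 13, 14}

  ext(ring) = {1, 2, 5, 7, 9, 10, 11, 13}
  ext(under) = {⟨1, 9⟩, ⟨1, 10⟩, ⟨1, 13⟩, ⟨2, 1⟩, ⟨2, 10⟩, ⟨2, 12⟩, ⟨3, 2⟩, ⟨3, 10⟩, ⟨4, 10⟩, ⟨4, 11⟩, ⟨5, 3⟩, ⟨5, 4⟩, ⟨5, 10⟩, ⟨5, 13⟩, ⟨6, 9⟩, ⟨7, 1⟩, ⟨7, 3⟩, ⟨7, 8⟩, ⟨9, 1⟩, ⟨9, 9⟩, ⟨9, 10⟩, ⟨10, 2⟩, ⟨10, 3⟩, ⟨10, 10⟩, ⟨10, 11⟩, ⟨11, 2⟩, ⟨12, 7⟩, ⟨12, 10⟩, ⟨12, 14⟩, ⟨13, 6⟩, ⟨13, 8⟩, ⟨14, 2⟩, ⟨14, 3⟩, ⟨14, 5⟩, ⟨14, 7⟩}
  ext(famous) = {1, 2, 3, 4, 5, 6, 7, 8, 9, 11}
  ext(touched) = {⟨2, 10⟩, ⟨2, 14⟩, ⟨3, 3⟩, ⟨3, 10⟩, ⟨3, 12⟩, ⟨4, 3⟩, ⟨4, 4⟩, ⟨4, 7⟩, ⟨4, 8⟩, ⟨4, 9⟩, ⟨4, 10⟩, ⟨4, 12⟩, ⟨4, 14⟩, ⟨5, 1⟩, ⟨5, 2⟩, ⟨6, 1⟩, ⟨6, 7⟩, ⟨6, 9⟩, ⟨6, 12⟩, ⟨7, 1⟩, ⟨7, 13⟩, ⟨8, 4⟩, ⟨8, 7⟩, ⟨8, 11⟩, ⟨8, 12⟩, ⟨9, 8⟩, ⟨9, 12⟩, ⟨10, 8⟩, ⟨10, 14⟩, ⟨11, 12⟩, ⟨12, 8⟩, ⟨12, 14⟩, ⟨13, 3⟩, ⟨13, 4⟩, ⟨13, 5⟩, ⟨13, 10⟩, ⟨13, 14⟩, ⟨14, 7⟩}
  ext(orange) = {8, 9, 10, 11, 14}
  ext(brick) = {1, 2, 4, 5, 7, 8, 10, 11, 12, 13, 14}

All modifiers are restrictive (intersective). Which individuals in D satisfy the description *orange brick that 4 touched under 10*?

⟦that 4 touched⟧ = {x : ⟨4, x⟩ ∈ ⟦touched⟧} = {3, 4, 7, 8, 9, 10, 12, 14}
⟦under 10⟧ = {x : ⟨x, 10⟩ ∈ ⟦under⟧} = {1, 2, 3, 4, 5, 9, 10, 12}
⟦brick⟧ = {1, 2, 4, 5, 7, 8, 10, 11, 12, 13, 14}
… ∩ ⟦that 4 touched⟧ = {1, 2, 4, 5, 7, 8, 10, 11, 12, 13, 14} ∩ {3, 4, 7, 8, 9, 10, 12, 14} = {4, 7, 8, 10, 12, 14}
… ∩ ⟦under 10⟧ = {4, 7, 8, 10, 12, 14} ∩ {1, 2, 3, 4, 5, 9, 10, 12} = {4, 10, 12}
… ∩ ⟦orange⟧ = {4, 10, 12} ∩ {8, 9, 10, 11, 14} = {10}
So ⟦orange brick that 4 touched under 10⟧ = {10}.

{10}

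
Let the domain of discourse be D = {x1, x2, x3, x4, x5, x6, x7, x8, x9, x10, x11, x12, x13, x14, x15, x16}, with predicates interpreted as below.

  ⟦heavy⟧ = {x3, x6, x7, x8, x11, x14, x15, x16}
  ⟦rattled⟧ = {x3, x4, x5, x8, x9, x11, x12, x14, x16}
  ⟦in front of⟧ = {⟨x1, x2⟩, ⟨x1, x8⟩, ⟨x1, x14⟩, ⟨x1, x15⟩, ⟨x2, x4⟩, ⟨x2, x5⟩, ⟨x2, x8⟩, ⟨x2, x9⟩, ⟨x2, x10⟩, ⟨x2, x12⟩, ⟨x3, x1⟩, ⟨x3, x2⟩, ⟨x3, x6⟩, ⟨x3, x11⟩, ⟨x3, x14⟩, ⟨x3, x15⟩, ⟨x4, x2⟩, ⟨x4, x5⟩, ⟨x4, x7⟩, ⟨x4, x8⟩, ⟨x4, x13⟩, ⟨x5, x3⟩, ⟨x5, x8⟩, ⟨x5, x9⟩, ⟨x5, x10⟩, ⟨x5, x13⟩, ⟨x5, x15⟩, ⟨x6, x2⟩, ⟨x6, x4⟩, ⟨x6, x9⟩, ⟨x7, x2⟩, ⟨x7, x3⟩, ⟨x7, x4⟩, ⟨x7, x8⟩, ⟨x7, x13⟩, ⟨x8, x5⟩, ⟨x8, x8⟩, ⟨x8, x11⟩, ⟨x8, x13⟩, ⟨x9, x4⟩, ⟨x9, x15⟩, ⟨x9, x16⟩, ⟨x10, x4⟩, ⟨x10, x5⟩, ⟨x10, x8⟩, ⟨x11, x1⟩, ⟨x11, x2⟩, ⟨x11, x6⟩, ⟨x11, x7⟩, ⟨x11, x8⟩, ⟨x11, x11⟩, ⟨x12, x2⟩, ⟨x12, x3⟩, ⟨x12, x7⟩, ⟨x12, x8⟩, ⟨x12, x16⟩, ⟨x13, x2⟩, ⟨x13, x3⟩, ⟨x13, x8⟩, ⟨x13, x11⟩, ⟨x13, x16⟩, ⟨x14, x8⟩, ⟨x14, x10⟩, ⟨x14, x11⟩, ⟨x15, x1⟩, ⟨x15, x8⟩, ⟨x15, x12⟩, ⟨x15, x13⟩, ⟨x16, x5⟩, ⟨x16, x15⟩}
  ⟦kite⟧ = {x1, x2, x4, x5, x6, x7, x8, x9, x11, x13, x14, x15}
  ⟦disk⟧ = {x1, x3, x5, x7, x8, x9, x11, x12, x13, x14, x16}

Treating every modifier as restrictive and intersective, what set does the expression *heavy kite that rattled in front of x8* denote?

⟦that rattled⟧ = ⟦rattled⟧ = {x3, x4, x5, x8, x9, x11, x12, x14, x16}
⟦in front of x8⟧ = {x : ⟨x, x8⟩ ∈ ⟦in front of⟧} = {x1, x2, x4, x5, x7, x8, x10, x11, x12, x13, x14, x15}
⟦kite⟧ = {x1, x2, x4, x5, x6, x7, x8, x9, x11, x13, x14, x15}
… ∩ ⟦that rattled⟧ = {x1, x2, x4, x5, x6, x7, x8, x9, x11, x13, x14, x15} ∩ {x3, x4, x5, x8, x9, x11, x12, x14, x16} = {x4, x5, x8, x9, x11, x14}
… ∩ ⟦in front of x8⟧ = {x4, x5, x8, x9, x11, x14} ∩ {x1, x2, x4, x5, x7, x8, x10, x11, x12, x13, x14, x15} = {x4, x5, x8, x11, x14}
… ∩ ⟦heavy⟧ = {x4, x5, x8, x11, x14} ∩ {x3, x6, x7, x8, x11, x14, x15, x16} = {x8, x11, x14}
So ⟦heavy kite that rattled in front of x8⟧ = {x8, x11, x14}.

{x8, x11, x14}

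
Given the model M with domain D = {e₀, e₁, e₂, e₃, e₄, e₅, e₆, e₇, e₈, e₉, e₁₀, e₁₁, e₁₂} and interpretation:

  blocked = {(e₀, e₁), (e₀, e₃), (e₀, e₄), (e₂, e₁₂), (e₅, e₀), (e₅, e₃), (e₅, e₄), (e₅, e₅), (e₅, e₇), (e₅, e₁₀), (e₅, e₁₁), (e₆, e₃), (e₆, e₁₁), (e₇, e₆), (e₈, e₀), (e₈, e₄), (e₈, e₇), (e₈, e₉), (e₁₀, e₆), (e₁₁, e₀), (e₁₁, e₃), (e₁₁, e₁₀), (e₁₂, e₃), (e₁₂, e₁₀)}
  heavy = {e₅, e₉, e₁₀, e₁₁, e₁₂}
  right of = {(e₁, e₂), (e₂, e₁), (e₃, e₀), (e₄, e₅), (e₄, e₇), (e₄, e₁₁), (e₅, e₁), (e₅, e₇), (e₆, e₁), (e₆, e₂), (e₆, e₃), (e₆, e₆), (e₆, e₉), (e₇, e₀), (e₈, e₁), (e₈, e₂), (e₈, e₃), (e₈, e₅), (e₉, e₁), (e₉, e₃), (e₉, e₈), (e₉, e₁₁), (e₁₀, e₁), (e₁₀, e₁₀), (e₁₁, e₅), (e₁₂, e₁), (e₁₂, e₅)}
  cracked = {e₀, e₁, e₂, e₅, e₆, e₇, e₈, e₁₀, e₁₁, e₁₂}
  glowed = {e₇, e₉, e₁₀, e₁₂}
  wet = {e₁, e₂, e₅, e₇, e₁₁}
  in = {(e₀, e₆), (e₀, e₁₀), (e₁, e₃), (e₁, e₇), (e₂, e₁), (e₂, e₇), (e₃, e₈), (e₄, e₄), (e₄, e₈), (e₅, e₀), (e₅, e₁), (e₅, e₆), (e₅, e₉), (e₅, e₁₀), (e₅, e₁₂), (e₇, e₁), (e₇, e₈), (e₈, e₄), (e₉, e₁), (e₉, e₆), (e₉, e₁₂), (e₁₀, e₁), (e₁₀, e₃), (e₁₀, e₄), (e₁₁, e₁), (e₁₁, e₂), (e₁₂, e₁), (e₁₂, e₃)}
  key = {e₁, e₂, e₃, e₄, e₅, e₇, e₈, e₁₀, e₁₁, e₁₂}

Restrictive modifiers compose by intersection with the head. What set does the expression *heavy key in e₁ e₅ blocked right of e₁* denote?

⟦in e₁⟧ = {x : ⟨x, e₁⟩ ∈ ⟦in⟧} = {e₂, e₅, e₇, e₉, e₁₀, e₁₁, e₁₂}
⟦e₅ blocked⟧ = {x : ⟨e₅, x⟩ ∈ ⟦blocked⟧} = {e₀, e₃, e₄, e₅, e₇, e₁₀, e₁₁}
⟦right of e₁⟧ = {x : ⟨x, e₁⟩ ∈ ⟦right of⟧} = {e₂, e₅, e₆, e₈, e₉, e₁₀, e₁₂}
⟦key⟧ = {e₁, e₂, e₃, e₄, e₅, e₇, e₈, e₁₀, e₁₁, e₁₂}
… ∩ ⟦in e₁⟧ = {e₁, e₂, e₃, e₄, e₅, e₇, e₈, e₁₀, e₁₁, e₁₂} ∩ {e₂, e₅, e₇, e₉, e₁₀, e₁₁, e₁₂} = {e₂, e₅, e₇, e₁₀, e₁₁, e₁₂}
… ∩ ⟦e₅ blocked⟧ = {e₂, e₅, e₇, e₁₀, e₁₁, e₁₂} ∩ {e₀, e₃, e₄, e₅, e₇, e₁₀, e₁₁} = {e₅, e₇, e₁₀, e₁₁}
… ∩ ⟦right of e₁⟧ = {e₅, e₇, e₁₀, e₁₁} ∩ {e₂, e₅, e₆, e₈, e₉, e₁₀, e₁₂} = {e₅, e₁₀}
… ∩ ⟦heavy⟧ = {e₅, e₁₀} ∩ {e₅, e₉, e₁₀, e₁₁, e₁₂} = {e₅, e₁₀}
So ⟦heavy key in e₁ e₅ blocked right of e₁⟧ = {e₅, e₁₀}.

{e₅, e₁₀}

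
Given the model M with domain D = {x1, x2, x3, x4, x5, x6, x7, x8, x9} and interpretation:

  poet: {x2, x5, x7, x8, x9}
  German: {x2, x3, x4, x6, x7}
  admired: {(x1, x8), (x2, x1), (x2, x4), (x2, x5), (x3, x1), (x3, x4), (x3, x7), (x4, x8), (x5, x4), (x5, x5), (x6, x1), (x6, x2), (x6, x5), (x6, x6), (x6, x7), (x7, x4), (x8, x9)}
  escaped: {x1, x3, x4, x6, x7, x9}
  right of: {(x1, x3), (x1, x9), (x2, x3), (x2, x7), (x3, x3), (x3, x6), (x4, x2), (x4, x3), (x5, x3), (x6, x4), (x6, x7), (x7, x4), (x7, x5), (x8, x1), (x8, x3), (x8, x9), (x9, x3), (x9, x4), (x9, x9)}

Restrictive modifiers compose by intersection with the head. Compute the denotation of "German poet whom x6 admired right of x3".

⟦whom x6 admired⟧ = {x : ⟨x6, x⟩ ∈ ⟦admired⟧} = {x1, x2, x5, x6, x7}
⟦right of x3⟧ = {x : ⟨x, x3⟩ ∈ ⟦right of⟧} = {x1, x2, x3, x4, x5, x8, x9}
⟦poet⟧ = {x2, x5, x7, x8, x9}
… ∩ ⟦whom x6 admired⟧ = {x2, x5, x7, x8, x9} ∩ {x1, x2, x5, x6, x7} = {x2, x5, x7}
… ∩ ⟦right of x3⟧ = {x2, x5, x7} ∩ {x1, x2, x3, x4, x5, x8, x9} = {x2, x5}
… ∩ ⟦German⟧ = {x2, x5} ∩ {x2, x3, x4, x6, x7} = {x2}
So ⟦German poet whom x6 admired right of x3⟧ = {x2}.

{x2}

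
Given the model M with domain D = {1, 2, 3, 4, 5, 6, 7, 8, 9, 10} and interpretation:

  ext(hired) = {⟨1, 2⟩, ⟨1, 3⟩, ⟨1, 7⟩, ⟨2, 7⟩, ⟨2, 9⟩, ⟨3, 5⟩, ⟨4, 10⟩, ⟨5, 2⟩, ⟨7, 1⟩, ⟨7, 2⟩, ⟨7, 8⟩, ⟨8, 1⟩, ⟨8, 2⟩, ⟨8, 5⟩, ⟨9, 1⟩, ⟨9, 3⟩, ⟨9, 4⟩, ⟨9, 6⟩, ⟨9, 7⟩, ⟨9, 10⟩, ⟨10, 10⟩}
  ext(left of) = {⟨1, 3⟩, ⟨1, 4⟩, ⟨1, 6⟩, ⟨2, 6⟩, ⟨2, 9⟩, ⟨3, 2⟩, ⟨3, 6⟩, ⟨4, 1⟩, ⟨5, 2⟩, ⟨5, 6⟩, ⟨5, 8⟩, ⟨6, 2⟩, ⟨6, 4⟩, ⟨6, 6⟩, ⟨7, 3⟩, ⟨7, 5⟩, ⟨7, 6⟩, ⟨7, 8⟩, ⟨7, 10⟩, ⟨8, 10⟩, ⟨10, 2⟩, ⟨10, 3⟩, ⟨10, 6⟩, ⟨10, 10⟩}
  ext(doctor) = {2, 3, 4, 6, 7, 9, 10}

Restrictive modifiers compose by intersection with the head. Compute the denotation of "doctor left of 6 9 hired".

{3, 6, 7, 10}

⟦left of 6⟧ = {x : ⟨x, 6⟩ ∈ ⟦left of⟧} = {1, 2, 3, 5, 6, 7, 10}
⟦9 hired⟧ = {x : ⟨9, x⟩ ∈ ⟦hired⟧} = {1, 3, 4, 6, 7, 10}
⟦doctor⟧ = {2, 3, 4, 6, 7, 9, 10}
… ∩ ⟦left of 6⟧ = {2, 3, 4, 6, 7, 9, 10} ∩ {1, 2, 3, 5, 6, 7, 10} = {2, 3, 6, 7, 10}
… ∩ ⟦9 hired⟧ = {2, 3, 6, 7, 10} ∩ {1, 3, 4, 6, 7, 10} = {3, 6, 7, 10}
So ⟦doctor left of 6 9 hired⟧ = {3, 6, 7, 10}.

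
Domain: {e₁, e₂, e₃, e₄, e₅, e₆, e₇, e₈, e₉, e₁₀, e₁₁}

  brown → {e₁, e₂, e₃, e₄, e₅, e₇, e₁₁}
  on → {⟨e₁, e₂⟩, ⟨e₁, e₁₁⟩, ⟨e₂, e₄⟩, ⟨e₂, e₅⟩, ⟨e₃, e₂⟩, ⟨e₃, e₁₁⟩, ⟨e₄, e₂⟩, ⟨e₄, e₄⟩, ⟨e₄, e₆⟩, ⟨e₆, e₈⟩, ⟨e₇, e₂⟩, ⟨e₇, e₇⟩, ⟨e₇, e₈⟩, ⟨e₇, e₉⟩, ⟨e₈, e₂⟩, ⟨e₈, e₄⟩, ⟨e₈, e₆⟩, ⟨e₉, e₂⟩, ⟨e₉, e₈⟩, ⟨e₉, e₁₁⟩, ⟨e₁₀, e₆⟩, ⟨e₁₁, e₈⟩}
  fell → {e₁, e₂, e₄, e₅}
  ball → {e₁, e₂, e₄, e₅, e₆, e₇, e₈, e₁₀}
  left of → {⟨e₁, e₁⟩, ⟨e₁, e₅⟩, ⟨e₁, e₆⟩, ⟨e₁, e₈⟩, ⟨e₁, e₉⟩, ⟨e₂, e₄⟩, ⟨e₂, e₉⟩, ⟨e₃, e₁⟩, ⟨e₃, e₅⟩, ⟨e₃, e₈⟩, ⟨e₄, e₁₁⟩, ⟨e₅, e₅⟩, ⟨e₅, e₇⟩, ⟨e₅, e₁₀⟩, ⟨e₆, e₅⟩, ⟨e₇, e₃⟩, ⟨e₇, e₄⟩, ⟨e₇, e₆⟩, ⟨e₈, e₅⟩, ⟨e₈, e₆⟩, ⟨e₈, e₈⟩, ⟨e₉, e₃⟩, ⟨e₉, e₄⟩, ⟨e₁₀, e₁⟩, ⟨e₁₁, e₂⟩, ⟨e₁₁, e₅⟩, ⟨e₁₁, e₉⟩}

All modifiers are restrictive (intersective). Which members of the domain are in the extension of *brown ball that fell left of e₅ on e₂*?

{e₁}

⟦that fell⟧ = ⟦fell⟧ = {e₁, e₂, e₄, e₅}
⟦left of e₅⟧ = {x : ⟨x, e₅⟩ ∈ ⟦left of⟧} = {e₁, e₃, e₅, e₆, e₈, e₁₁}
⟦on e₂⟧ = {x : ⟨x, e₂⟩ ∈ ⟦on⟧} = {e₁, e₃, e₄, e₇, e₈, e₉}
⟦ball⟧ = {e₁, e₂, e₄, e₅, e₆, e₇, e₈, e₁₀}
… ∩ ⟦that fell⟧ = {e₁, e₂, e₄, e₅, e₆, e₇, e₈, e₁₀} ∩ {e₁, e₂, e₄, e₅} = {e₁, e₂, e₄, e₅}
… ∩ ⟦left of e₅⟧ = {e₁, e₂, e₄, e₅} ∩ {e₁, e₃, e₅, e₆, e₈, e₁₁} = {e₁, e₅}
… ∩ ⟦on e₂⟧ = {e₁, e₅} ∩ {e₁, e₃, e₄, e₇, e₈, e₉} = {e₁}
… ∩ ⟦brown⟧ = {e₁} ∩ {e₁, e₂, e₃, e₄, e₅, e₇, e₁₁} = {e₁}
So ⟦brown ball that fell left of e₅ on e₂⟧ = {e₁}.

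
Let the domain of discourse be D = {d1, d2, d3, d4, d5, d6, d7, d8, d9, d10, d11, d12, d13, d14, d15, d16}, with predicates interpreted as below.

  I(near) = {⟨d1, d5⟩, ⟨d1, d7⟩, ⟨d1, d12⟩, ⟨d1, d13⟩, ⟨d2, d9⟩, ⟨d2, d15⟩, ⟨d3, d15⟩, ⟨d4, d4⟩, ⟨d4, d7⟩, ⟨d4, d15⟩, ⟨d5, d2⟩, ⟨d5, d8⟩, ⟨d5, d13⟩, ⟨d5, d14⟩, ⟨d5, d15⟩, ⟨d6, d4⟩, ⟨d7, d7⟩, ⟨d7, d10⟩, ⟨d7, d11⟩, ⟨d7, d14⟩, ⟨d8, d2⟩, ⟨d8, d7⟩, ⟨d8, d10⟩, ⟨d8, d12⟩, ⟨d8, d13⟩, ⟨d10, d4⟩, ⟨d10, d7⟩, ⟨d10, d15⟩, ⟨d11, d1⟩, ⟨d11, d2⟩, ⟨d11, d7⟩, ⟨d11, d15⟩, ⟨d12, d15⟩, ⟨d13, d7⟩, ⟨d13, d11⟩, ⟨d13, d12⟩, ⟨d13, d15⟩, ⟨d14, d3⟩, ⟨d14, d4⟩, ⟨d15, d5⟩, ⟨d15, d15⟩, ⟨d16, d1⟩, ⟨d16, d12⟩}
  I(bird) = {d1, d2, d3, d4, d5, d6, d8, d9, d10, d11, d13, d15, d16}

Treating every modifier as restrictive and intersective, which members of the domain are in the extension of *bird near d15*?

⟦near d15⟧ = {x : ⟨x, d15⟩ ∈ ⟦near⟧} = {d2, d3, d4, d5, d10, d11, d12, d13, d15}
⟦bird⟧ = {d1, d2, d3, d4, d5, d6, d8, d9, d10, d11, d13, d15, d16}
… ∩ ⟦near d15⟧ = {d1, d2, d3, d4, d5, d6, d8, d9, d10, d11, d13, d15, d16} ∩ {d2, d3, d4, d5, d10, d11, d12, d13, d15} = {d2, d3, d4, d5, d10, d11, d13, d15}
So ⟦bird near d15⟧ = {d2, d3, d4, d5, d10, d11, d13, d15}.

{d2, d3, d4, d5, d10, d11, d13, d15}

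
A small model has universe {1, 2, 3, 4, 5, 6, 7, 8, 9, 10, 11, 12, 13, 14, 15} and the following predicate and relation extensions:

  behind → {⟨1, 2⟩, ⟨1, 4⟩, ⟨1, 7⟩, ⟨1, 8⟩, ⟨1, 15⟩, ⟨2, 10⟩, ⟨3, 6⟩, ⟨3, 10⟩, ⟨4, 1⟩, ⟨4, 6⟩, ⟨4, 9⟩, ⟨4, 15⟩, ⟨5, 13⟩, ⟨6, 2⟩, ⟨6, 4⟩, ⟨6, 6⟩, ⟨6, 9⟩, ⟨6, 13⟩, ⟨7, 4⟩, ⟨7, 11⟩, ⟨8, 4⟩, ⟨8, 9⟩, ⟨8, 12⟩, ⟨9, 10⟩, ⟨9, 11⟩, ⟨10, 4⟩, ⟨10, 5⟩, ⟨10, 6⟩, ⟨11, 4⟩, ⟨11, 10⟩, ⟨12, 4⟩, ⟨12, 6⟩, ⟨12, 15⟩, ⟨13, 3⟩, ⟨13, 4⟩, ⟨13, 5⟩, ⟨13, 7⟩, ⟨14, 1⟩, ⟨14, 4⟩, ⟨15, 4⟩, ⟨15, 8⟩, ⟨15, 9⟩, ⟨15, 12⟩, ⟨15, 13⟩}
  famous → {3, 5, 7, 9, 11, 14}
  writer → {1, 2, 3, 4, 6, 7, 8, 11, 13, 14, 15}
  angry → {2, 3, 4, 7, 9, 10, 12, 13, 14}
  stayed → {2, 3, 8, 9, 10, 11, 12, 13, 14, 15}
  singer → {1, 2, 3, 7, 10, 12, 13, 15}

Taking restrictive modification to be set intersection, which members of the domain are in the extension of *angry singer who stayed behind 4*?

⟦who stayed⟧ = ⟦stayed⟧ = {2, 3, 8, 9, 10, 11, 12, 13, 14, 15}
⟦behind 4⟧ = {x : ⟨x, 4⟩ ∈ ⟦behind⟧} = {1, 6, 7, 8, 10, 11, 12, 13, 14, 15}
⟦singer⟧ = {1, 2, 3, 7, 10, 12, 13, 15}
… ∩ ⟦who stayed⟧ = {1, 2, 3, 7, 10, 12, 13, 15} ∩ {2, 3, 8, 9, 10, 11, 12, 13, 14, 15} = {2, 3, 10, 12, 13, 15}
… ∩ ⟦behind 4⟧ = {2, 3, 10, 12, 13, 15} ∩ {1, 6, 7, 8, 10, 11, 12, 13, 14, 15} = {10, 12, 13, 15}
… ∩ ⟦angry⟧ = {10, 12, 13, 15} ∩ {2, 3, 4, 7, 9, 10, 12, 13, 14} = {10, 12, 13}
So ⟦angry singer who stayed behind 4⟧ = {10, 12, 13}.

{10, 12, 13}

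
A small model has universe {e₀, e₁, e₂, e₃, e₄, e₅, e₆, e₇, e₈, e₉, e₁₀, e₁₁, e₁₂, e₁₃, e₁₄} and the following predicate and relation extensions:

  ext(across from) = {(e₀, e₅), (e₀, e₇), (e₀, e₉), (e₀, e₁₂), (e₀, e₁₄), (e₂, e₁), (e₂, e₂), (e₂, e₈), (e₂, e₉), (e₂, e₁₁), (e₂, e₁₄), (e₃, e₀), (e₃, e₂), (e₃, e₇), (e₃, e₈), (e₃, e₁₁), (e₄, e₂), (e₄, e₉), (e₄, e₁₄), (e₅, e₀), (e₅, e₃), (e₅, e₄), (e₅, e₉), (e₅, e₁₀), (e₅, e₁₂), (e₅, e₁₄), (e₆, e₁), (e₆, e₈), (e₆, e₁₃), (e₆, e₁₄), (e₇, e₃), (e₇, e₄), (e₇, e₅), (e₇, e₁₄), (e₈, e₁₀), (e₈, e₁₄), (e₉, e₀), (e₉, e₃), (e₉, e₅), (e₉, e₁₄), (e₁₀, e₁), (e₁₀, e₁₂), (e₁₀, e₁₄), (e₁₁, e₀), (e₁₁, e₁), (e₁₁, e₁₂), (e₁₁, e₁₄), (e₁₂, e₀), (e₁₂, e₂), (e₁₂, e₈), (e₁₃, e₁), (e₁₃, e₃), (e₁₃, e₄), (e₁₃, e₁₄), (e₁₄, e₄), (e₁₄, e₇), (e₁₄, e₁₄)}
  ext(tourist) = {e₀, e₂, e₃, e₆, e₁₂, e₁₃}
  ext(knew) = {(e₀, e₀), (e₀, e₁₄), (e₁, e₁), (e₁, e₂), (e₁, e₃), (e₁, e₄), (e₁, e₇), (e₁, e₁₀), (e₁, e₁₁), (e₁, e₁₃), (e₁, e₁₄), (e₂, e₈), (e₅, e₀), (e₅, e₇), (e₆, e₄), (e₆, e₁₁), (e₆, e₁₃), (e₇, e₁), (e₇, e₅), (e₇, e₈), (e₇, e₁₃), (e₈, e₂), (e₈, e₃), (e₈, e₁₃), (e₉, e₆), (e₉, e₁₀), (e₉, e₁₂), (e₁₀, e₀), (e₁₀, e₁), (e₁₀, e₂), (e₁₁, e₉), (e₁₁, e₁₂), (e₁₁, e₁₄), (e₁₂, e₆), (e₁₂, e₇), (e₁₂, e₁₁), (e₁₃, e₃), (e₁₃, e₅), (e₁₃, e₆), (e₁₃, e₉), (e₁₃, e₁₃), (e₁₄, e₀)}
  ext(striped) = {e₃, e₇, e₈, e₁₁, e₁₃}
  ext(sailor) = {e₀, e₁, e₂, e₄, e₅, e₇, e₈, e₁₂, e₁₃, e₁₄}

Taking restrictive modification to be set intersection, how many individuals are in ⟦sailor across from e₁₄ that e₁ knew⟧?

5

⟦across from e₁₄⟧ = {x : ⟨x, e₁₄⟩ ∈ ⟦across from⟧} = {e₀, e₂, e₄, e₅, e₆, e₇, e₈, e₉, e₁₀, e₁₁, e₁₃, e₁₄}
⟦that e₁ knew⟧ = {x : ⟨e₁, x⟩ ∈ ⟦knew⟧} = {e₁, e₂, e₃, e₄, e₇, e₁₀, e₁₁, e₁₃, e₁₄}
⟦sailor⟧ = {e₀, e₁, e₂, e₄, e₅, e₇, e₈, e₁₂, e₁₃, e₁₄}
… ∩ ⟦across from e₁₄⟧ = {e₀, e₁, e₂, e₄, e₅, e₇, e₈, e₁₂, e₁₃, e₁₄} ∩ {e₀, e₂, e₄, e₅, e₆, e₇, e₈, e₉, e₁₀, e₁₁, e₁₃, e₁₄} = {e₀, e₂, e₄, e₅, e₇, e₈, e₁₃, e₁₄}
… ∩ ⟦that e₁ knew⟧ = {e₀, e₂, e₄, e₅, e₇, e₈, e₁₃, e₁₄} ∩ {e₁, e₂, e₃, e₄, e₇, e₁₀, e₁₁, e₁₃, e₁₄} = {e₂, e₄, e₇, e₁₃, e₁₄}
⟦sailor across from e₁₄ that e₁ knew⟧ = {e₂, e₄, e₇, e₁₃, e₁₄}, so the cardinality is 5.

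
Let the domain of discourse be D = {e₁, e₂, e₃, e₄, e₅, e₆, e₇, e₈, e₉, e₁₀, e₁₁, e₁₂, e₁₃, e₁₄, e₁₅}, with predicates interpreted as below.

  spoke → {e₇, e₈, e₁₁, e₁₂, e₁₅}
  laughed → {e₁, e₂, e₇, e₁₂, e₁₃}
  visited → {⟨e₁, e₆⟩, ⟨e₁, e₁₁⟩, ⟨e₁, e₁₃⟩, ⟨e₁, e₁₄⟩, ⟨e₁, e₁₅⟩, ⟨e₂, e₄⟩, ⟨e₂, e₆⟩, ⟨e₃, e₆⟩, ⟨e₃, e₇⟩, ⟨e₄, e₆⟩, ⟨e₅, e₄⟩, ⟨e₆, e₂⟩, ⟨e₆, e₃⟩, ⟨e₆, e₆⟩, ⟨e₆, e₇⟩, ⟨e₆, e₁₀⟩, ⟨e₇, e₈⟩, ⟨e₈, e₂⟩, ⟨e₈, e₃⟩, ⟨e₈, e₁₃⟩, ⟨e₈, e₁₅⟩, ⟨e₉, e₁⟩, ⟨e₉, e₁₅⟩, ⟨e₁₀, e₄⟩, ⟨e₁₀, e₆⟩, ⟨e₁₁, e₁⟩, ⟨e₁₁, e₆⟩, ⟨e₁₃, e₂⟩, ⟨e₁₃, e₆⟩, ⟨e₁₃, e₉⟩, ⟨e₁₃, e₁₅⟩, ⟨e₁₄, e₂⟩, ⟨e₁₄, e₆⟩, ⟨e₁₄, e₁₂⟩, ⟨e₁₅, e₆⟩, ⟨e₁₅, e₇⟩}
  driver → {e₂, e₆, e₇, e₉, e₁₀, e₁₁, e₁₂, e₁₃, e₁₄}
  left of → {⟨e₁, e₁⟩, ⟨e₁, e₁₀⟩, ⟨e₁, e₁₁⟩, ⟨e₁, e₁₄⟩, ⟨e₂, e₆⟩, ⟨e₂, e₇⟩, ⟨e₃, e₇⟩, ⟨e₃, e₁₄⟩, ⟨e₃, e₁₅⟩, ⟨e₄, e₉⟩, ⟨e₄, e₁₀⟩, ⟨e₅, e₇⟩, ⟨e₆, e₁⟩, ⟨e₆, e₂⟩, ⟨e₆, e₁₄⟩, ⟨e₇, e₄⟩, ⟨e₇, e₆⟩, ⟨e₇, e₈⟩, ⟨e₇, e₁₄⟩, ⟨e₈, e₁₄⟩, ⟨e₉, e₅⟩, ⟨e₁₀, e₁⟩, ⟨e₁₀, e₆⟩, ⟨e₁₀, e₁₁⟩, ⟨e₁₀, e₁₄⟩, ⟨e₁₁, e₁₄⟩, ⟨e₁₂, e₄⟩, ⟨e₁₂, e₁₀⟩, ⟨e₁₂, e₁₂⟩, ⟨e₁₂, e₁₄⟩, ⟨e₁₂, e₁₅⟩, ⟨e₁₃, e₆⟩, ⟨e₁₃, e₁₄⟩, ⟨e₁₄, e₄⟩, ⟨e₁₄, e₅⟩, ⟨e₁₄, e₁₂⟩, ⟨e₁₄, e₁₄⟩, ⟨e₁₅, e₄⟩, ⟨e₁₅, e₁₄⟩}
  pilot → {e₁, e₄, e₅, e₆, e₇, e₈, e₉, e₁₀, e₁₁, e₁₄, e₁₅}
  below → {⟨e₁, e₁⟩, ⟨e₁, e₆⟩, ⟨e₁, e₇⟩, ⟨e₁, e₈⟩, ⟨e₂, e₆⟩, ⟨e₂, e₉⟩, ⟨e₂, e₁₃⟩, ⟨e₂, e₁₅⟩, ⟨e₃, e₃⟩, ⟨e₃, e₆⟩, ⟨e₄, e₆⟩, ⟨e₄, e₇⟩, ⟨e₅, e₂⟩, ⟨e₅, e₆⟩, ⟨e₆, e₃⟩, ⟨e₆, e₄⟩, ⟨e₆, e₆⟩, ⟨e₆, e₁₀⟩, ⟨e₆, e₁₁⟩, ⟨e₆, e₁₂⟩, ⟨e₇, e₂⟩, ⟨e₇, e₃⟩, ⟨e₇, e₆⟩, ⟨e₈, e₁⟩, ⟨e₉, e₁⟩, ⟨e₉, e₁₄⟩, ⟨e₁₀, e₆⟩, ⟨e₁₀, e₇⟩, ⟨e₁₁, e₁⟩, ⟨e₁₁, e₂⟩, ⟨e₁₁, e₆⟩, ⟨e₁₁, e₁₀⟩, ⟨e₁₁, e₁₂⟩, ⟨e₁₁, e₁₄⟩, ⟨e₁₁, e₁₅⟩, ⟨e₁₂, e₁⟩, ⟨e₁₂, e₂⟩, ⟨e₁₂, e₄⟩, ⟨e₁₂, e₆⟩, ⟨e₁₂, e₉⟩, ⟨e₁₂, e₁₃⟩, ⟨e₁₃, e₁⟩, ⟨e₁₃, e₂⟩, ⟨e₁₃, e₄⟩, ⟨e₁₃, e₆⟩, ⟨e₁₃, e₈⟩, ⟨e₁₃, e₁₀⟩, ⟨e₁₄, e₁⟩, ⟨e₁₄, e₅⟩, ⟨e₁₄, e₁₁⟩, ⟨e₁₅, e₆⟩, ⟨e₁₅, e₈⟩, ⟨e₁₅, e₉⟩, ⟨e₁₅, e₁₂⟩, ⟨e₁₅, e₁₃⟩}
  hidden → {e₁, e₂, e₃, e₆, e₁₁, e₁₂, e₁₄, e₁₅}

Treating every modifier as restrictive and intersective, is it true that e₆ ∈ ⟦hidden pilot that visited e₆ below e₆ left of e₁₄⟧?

yes

⟦that visited e₆⟧ = {x : ⟨x, e₆⟩ ∈ ⟦visited⟧} = {e₁, e₂, e₃, e₄, e₆, e₁₀, e₁₁, e₁₃, e₁₄, e₁₅}
⟦below e₆⟧ = {x : ⟨x, e₆⟩ ∈ ⟦below⟧} = {e₁, e₂, e₃, e₄, e₅, e₆, e₇, e₁₀, e₁₁, e₁₂, e₁₃, e₁₅}
⟦left of e₁₄⟧ = {x : ⟨x, e₁₄⟩ ∈ ⟦left of⟧} = {e₁, e₃, e₆, e₇, e₈, e₁₀, e₁₁, e₁₂, e₁₃, e₁₄, e₁₅}
⟦pilot⟧ = {e₁, e₄, e₅, e₆, e₇, e₈, e₉, e₁₀, e₁₁, e₁₄, e₁₅}
… ∩ ⟦that visited e₆⟧ = {e₁, e₄, e₅, e₆, e₇, e₈, e₉, e₁₀, e₁₁, e₁₄, e₁₅} ∩ {e₁, e₂, e₃, e₄, e₆, e₁₀, e₁₁, e₁₃, e₁₄, e₁₅} = {e₁, e₄, e₆, e₁₀, e₁₁, e₁₄, e₁₅}
… ∩ ⟦below e₆⟧ = {e₁, e₄, e₆, e₁₀, e₁₁, e₁₄, e₁₅} ∩ {e₁, e₂, e₃, e₄, e₅, e₆, e₇, e₁₀, e₁₁, e₁₂, e₁₃, e₁₅} = {e₁, e₄, e₆, e₁₀, e₁₁, e₁₅}
… ∩ ⟦left of e₁₄⟧ = {e₁, e₄, e₆, e₁₀, e₁₁, e₁₅} ∩ {e₁, e₃, e₆, e₇, e₈, e₁₀, e₁₁, e₁₂, e₁₃, e₁₄, e₁₅} = {e₁, e₆, e₁₀, e₁₁, e₁₅}
… ∩ ⟦hidden⟧ = {e₁, e₆, e₁₀, e₁₁, e₁₅} ∩ {e₁, e₂, e₃, e₆, e₁₁, e₁₂, e₁₄, e₁₅} = {e₁, e₆, e₁₁, e₁₅}
⟦hidden pilot that visited e₆ below e₆ left of e₁₄⟧ = {e₁, e₆, e₁₁, e₁₅}; e₆ ∈ this set.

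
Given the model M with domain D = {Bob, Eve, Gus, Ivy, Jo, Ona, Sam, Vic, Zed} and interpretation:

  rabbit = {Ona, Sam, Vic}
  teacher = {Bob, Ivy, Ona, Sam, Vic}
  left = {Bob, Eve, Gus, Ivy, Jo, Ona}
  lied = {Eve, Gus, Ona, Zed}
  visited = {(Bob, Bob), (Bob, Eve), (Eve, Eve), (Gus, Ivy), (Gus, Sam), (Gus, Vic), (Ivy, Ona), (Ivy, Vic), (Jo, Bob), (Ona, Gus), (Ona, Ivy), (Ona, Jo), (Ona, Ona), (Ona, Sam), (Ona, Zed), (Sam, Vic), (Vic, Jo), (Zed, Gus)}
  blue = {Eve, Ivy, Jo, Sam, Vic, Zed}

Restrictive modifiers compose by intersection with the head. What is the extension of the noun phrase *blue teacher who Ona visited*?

⟦who Ona visited⟧ = {x : ⟨Ona, x⟩ ∈ ⟦visited⟧} = {Gus, Ivy, Jo, Ona, Sam, Zed}
⟦teacher⟧ = {Bob, Ivy, Ona, Sam, Vic}
… ∩ ⟦who Ona visited⟧ = {Bob, Ivy, Ona, Sam, Vic} ∩ {Gus, Ivy, Jo, Ona, Sam, Zed} = {Ivy, Ona, Sam}
… ∩ ⟦blue⟧ = {Ivy, Ona, Sam} ∩ {Eve, Ivy, Jo, Sam, Vic, Zed} = {Ivy, Sam}
So ⟦blue teacher who Ona visited⟧ = {Ivy, Sam}.

{Ivy, Sam}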